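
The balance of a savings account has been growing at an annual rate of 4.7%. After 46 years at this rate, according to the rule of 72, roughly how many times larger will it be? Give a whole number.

72/4.7 ≈ 15.32 years per doubling.
46 years fits 3 doublings: 2^3 = 8.

8 times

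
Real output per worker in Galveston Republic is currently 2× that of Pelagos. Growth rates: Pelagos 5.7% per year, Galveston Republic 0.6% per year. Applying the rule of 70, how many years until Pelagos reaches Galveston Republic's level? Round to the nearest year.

Pelagos gains on Galveston Republic at 5.7% − 0.6% = 5.1 points a year.
At that relative rate the gap halves every 70/5.1 ≈ 13.73 years.
A 2× gap closes after 1 halving: 1 × 13.73 ≈ 14 years.

14 years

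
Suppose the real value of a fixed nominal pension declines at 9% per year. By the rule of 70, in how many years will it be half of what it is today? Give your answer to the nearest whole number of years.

approximately 8 years

Halving time ≈ 70 / 9 = 7.78 → 8 years.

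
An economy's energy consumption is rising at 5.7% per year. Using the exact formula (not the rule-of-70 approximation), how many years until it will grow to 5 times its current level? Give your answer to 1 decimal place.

t = ln(5) / ln(1 + 0.057) = 1.6094 / 0.055435 ≈ 29.03.

29.0 years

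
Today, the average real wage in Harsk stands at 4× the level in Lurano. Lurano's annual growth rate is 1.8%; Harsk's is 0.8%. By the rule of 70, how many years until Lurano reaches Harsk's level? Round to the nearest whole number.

The growth-rate gap is 1.8% − 0.8% = 1 percentage point.
So the ratio between them halves every 70/1 ≈ 70.00 years.
A 4× gap closes after 2 halvings: 2 × 70.00 ≈ 140 years.

roughly 140 years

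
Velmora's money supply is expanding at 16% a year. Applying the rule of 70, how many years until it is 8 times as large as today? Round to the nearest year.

At 16% it doubles every 70/16 ≈ 4.38 years.
8× is 3 doublings, so 3 × 4.38 ≈ 13 years.

roughly 13 years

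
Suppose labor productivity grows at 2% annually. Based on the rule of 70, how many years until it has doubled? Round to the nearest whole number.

approximately 35 years

Doubling time ≈ 70 / 2 = 35.00 years.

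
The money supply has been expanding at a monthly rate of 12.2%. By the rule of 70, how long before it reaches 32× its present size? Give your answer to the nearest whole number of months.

about 29 months

At 12.2% it doubles every 70/12.2 ≈ 5.74 months.
32 = 2^5, so 5 doublings → 29 months.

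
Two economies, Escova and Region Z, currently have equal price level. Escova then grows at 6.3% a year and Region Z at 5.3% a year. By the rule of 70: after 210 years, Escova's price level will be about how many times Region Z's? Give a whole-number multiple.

about 8 times

Rate gap = 6.3% − 5.3% = 1 point.
The ratio doubles every 70/1 ≈ 70.00 years.
210/70.00 ≈ 3.00 doublings → ratio ≈ 2^3.00 ≈ 8.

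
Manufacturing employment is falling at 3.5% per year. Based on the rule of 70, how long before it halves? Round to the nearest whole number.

The rule works in reverse for decay: 70/3.5 ≈ 20.00 years to halve.

roughly 20 years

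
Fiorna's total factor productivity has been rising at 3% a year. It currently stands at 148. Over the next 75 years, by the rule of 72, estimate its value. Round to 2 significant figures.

around 1300

It doubles every 72/3 ≈ 24.00 years, so 75 years is 3.13 doublings.
2^3.13 ≈ 8.75; 148 × 8.75 ≈ 1300.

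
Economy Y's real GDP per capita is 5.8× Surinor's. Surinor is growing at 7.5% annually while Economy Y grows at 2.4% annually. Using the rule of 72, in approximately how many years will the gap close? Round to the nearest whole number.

around 36 years

The growth-rate gap is 7.5% − 2.4% = 5.1 percentage points.
So the ratio between them halves every 72/5.1 ≈ 14.12 years.
A 5.8× gap takes log₂(5.8) ≈ 2.54 halvings to close: 2.54 × 14.12 ≈ 36 years.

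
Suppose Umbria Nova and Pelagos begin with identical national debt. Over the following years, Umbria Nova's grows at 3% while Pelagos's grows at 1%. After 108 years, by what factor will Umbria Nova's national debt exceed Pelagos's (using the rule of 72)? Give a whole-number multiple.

approximately 8 times

Only the 2-point difference matters.
72/2 ≈ 36.00 years per doubling of the ratio; 108 years gives 3.00 doublings, so ≈ 8×.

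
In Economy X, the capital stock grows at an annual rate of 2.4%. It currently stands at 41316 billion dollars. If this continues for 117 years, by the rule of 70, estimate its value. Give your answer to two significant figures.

≈ 670000 billion dollars

Doubling time ≈ 70/2.4 = 29.17 years.
117 years is 117/29.17 ≈ 4.01 doublings, a factor of 2^4.01 ≈ 16.11.
41316 × 16.11 ≈ 670000 billion dollars.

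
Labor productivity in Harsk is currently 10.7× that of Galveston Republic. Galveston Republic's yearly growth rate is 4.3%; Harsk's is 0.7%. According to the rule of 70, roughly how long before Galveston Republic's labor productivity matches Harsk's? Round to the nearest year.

≈ 66 years

Galveston Republic gains on Harsk at 4.3% − 0.7% = 3.6 points a year.
At that relative rate the gap halves every 70/3.6 ≈ 19.44 years.
A 10.7× gap takes log₂(10.7) ≈ 3.42 halvings to close: 3.42 × 19.44 ≈ 66 years.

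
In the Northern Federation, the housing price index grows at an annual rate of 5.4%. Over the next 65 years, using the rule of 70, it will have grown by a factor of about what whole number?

roughly 32 times

At 5.4% one doubling takes ≈ 12.96 years; 65 years is 5 of them, so ×32.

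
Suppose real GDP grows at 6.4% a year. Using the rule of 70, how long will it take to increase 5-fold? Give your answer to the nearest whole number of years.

≈ 25 years

Doubling time ≈ 70/6.4 = 10.94 years.
5× is log₂ 5 ≈ 2.32 doublings, so ≈ 2.32 × 10.94 = 25 years.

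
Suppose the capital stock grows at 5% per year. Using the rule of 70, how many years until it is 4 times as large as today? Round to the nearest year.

Doubling time ≈ 70/5 = 14.00 years.
4 = 2^2, so 2 doublings → 28 years.

around 28 years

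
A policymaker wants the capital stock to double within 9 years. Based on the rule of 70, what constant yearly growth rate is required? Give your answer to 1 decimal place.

70 / 9 ≈ 7.78, so about 7.8% per year.

approximately 7.8%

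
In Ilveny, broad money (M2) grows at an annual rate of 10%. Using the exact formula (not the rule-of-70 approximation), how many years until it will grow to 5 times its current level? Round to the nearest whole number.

17 years

t = ln(5) / ln(1 + 0.1) = 1.6094 / 0.095310 ≈ 16.89.
≈ 17 years.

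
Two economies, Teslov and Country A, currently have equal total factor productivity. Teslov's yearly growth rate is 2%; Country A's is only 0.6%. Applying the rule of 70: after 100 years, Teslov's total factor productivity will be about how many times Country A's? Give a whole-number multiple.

4 times

Teslov pulls ahead at 1.4 pp per year, so the ratio doubles every 70/1.4 ≈ 50.00 years.
In 100 years that's 2.00 doublings: 2^2.00 ≈ 4.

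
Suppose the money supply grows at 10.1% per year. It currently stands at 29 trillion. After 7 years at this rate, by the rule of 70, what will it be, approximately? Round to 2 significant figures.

It doubles every 70/10.1 ≈ 6.93 years, so 7 years is 1.01 doublings.
2^1.01 ≈ 2.01; 29 × 2.01 ≈ 58 trillion.

approximately 58 trillion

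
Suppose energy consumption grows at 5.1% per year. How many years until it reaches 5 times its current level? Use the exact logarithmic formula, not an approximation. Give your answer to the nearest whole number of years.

32 years

t = ln(5) / ln(1 + 0.051) = 1.6094 / 0.049742 ≈ 32.35.
≈ 32 years.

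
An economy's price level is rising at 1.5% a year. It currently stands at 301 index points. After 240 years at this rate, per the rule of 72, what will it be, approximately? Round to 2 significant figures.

Doubling time ≈ 72/1.5 = 48.00 years.
240 years is 240/48.00 ≈ 5.00 doublings, a factor of 2^5.00 ≈ 32.00.
301 × 32.00 ≈ 9600 index points.

around 9600 index points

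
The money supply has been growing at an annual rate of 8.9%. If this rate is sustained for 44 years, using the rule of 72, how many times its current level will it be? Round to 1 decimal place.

Doubling time ≈ 72/8.9 = 8.09 years.
44 years / 8.09 ≈ 5.44 doublings → factor 2^5.44 ≈ 43.4.

≈ 43.4 times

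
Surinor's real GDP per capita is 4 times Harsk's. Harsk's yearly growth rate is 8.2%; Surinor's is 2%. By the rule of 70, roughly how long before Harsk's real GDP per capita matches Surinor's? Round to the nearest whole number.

The growth-rate gap is 8.2% − 2% = 6.2 percentage points.
So the ratio between them halves every 70/6.2 ≈ 11.29 years.
A 4 times gap closes after 2 halvings: 2 × 11.29 ≈ 23 years.

approximately 23 years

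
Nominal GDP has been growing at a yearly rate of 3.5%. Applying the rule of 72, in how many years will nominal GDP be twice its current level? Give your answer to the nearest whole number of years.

around 21 years

At 3.5%, doubling takes about 72/3.5 = 20.57 years.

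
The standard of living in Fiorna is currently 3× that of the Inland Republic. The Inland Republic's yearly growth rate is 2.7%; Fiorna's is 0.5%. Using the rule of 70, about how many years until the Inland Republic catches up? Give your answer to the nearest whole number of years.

What matters is the difference: 2.2 pp.
Rule of 70 on the gap: the ratio halves every 70/2.2 ≈ 31.82 years.
A 3× gap takes log₂(3) ≈ 1.58 halvings to close: 1.58 × 31.82 ≈ 50 years.

approximately 50 years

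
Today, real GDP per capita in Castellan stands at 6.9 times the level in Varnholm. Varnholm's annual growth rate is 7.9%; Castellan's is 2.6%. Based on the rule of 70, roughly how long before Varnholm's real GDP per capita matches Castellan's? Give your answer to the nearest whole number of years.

around 37 years

The growth-rate gap is 7.9% − 2.6% = 5.3 percentage points.
So the ratio between them halves every 70/5.3 ≈ 13.21 years.
A 6.9 times gap takes log₂(6.9) ≈ 2.79 halvings to close: 2.79 × 13.21 ≈ 37 years.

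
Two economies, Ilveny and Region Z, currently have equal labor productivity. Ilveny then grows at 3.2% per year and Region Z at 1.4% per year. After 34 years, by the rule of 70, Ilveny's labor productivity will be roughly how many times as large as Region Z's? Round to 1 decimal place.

around 1.8 times

Only the 1.8-point difference matters.
70/1.8 ≈ 38.89 years per doubling of the ratio; 34 years gives 0.87 doublings, so ≈ 1.8×.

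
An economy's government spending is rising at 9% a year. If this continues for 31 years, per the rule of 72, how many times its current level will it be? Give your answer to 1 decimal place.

around 14.7 times

Doubles every ≈ 8.00 years (72/9).
31 years is 3.88 doublings; 2^3.88 ≈ 14.7×.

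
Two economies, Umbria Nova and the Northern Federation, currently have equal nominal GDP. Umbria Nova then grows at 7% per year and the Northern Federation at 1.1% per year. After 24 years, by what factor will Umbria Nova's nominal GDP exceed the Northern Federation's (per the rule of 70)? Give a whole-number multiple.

Umbria Nova pulls ahead at 5.9 pp per year, so the ratio doubles every 70/5.9 ≈ 11.86 years.
In 24 years that's 2.02 doublings: 2^2.02 ≈ 4.

around 4 times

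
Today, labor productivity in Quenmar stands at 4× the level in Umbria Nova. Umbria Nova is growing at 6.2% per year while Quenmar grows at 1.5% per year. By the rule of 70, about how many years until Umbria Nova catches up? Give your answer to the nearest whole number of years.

Umbria Nova gains on Quenmar at 6.2% − 1.5% = 4.7 points a year.
At that relative rate the gap halves every 70/4.7 ≈ 14.89 years.
A 4× gap closes after 2 halvings: 2 × 14.89 ≈ 30 years.

approximately 30 years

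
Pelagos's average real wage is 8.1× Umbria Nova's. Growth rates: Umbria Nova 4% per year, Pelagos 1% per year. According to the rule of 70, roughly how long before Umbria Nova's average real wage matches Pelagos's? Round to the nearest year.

approximately 70 years

What matters is the difference: 3 pp.
Rule of 70 on the gap: the ratio halves every 70/3 ≈ 23.33 years.
An 8.1× gap takes log₂(8.1) ≈ 3.02 halvings to close: 3.02 × 23.33 ≈ 70 years.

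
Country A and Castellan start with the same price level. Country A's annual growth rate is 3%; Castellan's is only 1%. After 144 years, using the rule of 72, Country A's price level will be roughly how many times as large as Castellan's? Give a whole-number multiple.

16 times

Only the 2-point difference matters.
72/2 ≈ 36.00 years per doubling of the ratio; 144 years gives 4.00 doublings, so ≈ 16×.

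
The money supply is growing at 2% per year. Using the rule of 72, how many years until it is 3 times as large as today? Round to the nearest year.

One doubling takes 72/2 = 36.00 years.
3× is log₂ 3 ≈ 1.58 doublings, so ≈ 1.58 × 36.00 = 57 years.

around 57 years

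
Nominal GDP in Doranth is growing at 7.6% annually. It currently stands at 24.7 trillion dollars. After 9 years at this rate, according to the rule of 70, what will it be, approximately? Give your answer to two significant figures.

Doubling time ≈ 70/7.6 = 9.21 years.
9 years is 9/9.21 ≈ 0.98 doublings, a factor of 2^0.98 ≈ 1.97.
24.7 × 1.97 ≈ 49 trillion dollars.

49 trillion dollars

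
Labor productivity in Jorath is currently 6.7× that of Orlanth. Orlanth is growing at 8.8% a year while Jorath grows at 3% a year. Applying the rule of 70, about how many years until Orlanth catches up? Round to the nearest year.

roughly 33 years

Orlanth gains on Jorath at 8.8% − 3% = 5.8 points a year.
At that relative rate the gap halves every 70/5.8 ≈ 12.07 years.
A 6.7× gap takes log₂(6.7) ≈ 2.74 halvings to close: 2.74 × 12.07 ≈ 33 years.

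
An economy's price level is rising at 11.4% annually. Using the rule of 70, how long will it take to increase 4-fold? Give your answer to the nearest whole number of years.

about 12 years

Doubling time ≈ 70/11.4 = 6.14 years.
4× is 2 doublings, so 2 × 6.14 ≈ 12 years.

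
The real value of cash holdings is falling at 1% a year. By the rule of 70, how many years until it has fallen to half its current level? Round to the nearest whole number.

approximately 70 years

Halving time ≈ 70 / 1 = 70.00 → 70 years.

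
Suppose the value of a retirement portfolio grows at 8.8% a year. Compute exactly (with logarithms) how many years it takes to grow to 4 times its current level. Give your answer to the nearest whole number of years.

16 years

t = ln(4) / ln(1 + 0.088) = 1.3863 / 0.084341 ≈ 16.44.
≈ 16 years.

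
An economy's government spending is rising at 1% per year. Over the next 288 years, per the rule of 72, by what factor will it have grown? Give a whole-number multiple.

about 16 times

72/1 ≈ 72.00 years per doubling.
288 years fits 4 doublings: 2^4 = 16.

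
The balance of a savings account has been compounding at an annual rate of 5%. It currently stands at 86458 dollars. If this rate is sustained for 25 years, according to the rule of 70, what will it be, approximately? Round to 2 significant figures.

approximately 300000 dollars

Doubling time ≈ 70/5 = 14.00 years.
25 years is 25/14.00 ≈ 1.79 doublings, a factor of 2^1.79 ≈ 3.46.
86458 × 3.46 ≈ 300000 dollars.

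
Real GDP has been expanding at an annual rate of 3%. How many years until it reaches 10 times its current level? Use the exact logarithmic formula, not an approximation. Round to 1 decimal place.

77.9 years

t = ln(10) / ln(1 + 0.03) = 2.3026 / 0.029559 ≈ 77.90.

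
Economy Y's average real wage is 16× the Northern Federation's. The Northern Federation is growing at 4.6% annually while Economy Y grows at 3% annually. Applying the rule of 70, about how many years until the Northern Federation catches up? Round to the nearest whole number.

about 175 years

the Northern Federation gains on Economy Y at 4.6% − 3% = 1.6 points a year.
At that relative rate the gap halves every 70/1.6 ≈ 43.75 years.
A 16× gap closes after 4 halvings: 4 × 43.75 ≈ 175 years.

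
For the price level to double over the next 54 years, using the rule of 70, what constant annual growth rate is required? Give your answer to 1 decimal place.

70 / 54 ≈ 1.30, so about 1.3% a year.

about 1.3%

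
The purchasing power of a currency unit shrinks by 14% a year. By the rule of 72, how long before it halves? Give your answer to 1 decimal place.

roughly 5.1 years

Halving time ≈ 72 / 14 = 5.14 → 5.1 years.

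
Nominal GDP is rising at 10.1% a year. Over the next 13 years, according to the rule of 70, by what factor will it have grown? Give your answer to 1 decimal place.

roughly 3.7 times

Doubles every ≈ 6.93 years (70/10.1).
13 years is 1.88 doublings; 2^1.88 ≈ 3.7×.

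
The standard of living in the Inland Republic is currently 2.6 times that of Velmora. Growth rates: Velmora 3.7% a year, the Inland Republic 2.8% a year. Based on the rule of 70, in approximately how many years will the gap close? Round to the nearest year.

≈ 107 years

Velmora gains on the Inland Republic at 3.7% − 2.8% = 0.9 points a year.
At that relative rate the gap halves every 70/0.9 ≈ 77.78 years.
A 2.6 times gap takes log₂(2.6) ≈ 1.38 halvings to close: 1.38 × 77.78 ≈ 107 years.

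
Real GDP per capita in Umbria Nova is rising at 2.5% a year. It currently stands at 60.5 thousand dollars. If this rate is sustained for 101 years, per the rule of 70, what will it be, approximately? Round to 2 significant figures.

Doubling time ≈ 70/2.5 = 28.00 years.
101 years is 101/28.00 ≈ 3.61 doublings, a factor of 2^3.61 ≈ 12.21.
60.5 × 12.21 ≈ 740 thousand dollars.

740 thousand dollars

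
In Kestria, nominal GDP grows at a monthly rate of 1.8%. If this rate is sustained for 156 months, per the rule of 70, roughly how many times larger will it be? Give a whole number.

Doubling time ≈ 70/1.8 = 38.89 months.
156/38.89 ≈ 4 doublings, so about 2^4 = 16×.

around 16 times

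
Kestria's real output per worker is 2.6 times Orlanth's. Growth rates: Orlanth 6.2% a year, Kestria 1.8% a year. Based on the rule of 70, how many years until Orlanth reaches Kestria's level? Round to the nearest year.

Orlanth gains on Kestria at 6.2% − 1.8% = 4.4 points a year.
At that relative rate the gap halves every 70/4.4 ≈ 15.91 years.
A 2.6 times gap takes log₂(2.6) ≈ 1.38 halvings to close: 1.38 × 15.91 ≈ 22 years.

about 22 years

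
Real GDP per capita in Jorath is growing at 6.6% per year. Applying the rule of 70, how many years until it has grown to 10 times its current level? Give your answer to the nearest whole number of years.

around 35 years

One doubling takes 70/6.6 = 10.61 years.
Reaching 10× takes log₂(10) ≈ 3.32 doublings.
3.32 × 10.61 ≈ 35 years.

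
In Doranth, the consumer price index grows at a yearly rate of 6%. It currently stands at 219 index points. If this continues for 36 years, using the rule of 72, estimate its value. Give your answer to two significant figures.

around 1800 index points

Doubling time ≈ 72/6 = 12.00 years.
36 years is 36/12.00 ≈ 3.00 doublings, a factor of 2^3.00 ≈ 8.00.
219 × 8.00 ≈ 1800 index points.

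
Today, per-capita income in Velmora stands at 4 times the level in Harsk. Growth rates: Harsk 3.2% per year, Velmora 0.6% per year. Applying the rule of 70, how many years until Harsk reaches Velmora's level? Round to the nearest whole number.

The growth-rate gap is 3.2% − 0.6% = 2.6 percentage points.
So the ratio between them halves every 70/2.6 ≈ 26.92 years.
A 4 times gap closes after 2 halvings: 2 × 26.92 ≈ 54 years.

around 54 years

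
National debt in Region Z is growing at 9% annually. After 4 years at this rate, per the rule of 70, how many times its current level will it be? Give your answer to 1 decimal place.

Doubling time ≈ 70/9 = 7.78 years.
4 years / 7.78 ≈ 0.51 doublings → factor 2^0.51 ≈ 1.4.

about 1.4 times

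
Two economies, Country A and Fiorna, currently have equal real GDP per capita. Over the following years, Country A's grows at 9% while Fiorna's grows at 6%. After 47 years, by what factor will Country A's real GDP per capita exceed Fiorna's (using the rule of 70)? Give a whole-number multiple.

Only the 3-point difference matters.
70/3 ≈ 23.33 years per doubling of the ratio; 47 years gives 2.01 doublings, so ≈ 4×.

≈ 4 times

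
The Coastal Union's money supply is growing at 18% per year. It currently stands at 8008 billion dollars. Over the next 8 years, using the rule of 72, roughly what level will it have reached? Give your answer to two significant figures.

It doubles every 72/18 ≈ 4.00 years, so 8 years is 2.00 doublings.
2^2.00 ≈ 4.00; 8008 × 4.00 ≈ 32000 billion dollars.

approximately 32000 billion dollars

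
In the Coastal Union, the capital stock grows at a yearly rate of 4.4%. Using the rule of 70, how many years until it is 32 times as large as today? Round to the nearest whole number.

Doubling time ≈ 70/4.4 = 15.91 years.
32 = 2^5, so 5 doublings → 80 years.

around 80 years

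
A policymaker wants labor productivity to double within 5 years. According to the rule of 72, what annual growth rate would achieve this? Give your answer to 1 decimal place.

72 / 5 ≈ 14.40, so about 14.4% a year.

around 14.4%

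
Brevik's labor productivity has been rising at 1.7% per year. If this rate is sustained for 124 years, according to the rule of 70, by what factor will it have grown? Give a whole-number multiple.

At 1.7% one doubling takes ≈ 41.18 years; 124 years is 3 of them, so ×8.

approximately 8 times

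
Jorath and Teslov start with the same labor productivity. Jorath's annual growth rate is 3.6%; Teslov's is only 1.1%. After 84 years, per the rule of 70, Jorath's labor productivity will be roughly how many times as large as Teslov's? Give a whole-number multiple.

8 times

Only the 2.5-point difference matters.
70/2.5 ≈ 28.00 years per doubling of the ratio; 84 years gives 3.00 doublings, so ≈ 8×.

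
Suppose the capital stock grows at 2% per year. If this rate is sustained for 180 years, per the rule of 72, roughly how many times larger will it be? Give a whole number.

Doubling time ≈ 72/2 = 36.00 years.
180/36.00 ≈ 5 doublings, so about 2^5 = 32×.

32 times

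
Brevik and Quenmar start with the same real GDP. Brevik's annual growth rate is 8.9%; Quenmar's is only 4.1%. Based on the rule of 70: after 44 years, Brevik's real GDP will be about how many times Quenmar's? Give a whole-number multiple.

Only the 4.8-point difference matters.
70/4.8 ≈ 14.58 years per doubling of the ratio; 44 years gives 3.02 doublings, so ≈ 8×.

approximately 8 times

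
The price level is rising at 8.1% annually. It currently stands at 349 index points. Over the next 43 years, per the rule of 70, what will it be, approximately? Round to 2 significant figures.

Doubling time ≈ 70/8.1 = 8.64 years.
43 years is 43/8.64 ≈ 4.98 doublings, a factor of 2^4.98 ≈ 31.56.
349 × 31.56 ≈ 11000 index points.

approximately 11000 index points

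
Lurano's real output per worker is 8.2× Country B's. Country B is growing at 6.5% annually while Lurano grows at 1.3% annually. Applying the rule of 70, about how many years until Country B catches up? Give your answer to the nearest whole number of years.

What matters is the difference: 5.2 pp.
Rule of 70 on the gap: the ratio halves every 70/5.2 ≈ 13.46 years.
An 8.2× gap takes log₂(8.2) ≈ 3.04 halvings to close: 3.04 × 13.46 ≈ 41 years.

roughly 41 years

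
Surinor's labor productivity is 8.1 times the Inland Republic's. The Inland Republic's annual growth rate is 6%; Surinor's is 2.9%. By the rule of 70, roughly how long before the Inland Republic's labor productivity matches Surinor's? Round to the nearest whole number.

about 68 years

the Inland Republic gains on Surinor at 6% − 2.9% = 3.1 points a year.
At that relative rate the gap halves every 70/3.1 ≈ 22.58 years.
An 8.1 times gap takes log₂(8.1) ≈ 3.02 halvings to close: 3.02 × 22.58 ≈ 68 years.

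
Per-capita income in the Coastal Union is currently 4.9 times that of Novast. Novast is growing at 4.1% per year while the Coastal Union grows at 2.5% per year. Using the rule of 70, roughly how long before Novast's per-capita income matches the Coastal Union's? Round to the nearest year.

around 100 years

The growth-rate gap is 4.1% − 2.5% = 1.6 percentage points.
So the ratio between them halves every 70/1.6 ≈ 43.75 years.
A 4.9 times gap takes log₂(4.9) ≈ 2.29 halvings to close: 2.29 × 43.75 ≈ 100 years.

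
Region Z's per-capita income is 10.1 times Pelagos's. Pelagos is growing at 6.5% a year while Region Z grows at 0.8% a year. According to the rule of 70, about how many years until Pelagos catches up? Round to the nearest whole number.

The growth-rate gap is 6.5% − 0.8% = 5.7 percentage points.
So the ratio between them halves every 70/5.7 ≈ 12.28 years.
A 10.1 times gap takes log₂(10.1) ≈ 3.34 halvings to close: 3.34 × 12.28 ≈ 41 years.

roughly 41 years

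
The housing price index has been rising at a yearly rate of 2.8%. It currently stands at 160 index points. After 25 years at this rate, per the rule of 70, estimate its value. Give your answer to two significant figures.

Doubling time ≈ 70/2.8 = 25.00 years.
25 years is 25/25.00 ≈ 1.00 doublings, a factor of 2^1.00 ≈ 2.00.
160 × 2.00 ≈ 320 index points.

roughly 320 index points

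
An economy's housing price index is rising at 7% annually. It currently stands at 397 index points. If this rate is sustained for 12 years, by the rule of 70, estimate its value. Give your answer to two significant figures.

about 910 index points

Doubling time ≈ 70/7 = 10.00 years.
12 years is 12/10.00 ≈ 1.20 doublings, a factor of 2^1.20 ≈ 2.30.
397 × 2.30 ≈ 910 index points.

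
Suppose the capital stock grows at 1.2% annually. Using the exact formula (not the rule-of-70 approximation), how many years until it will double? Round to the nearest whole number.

58 years

t = ln(2) / ln(1 + 0.012) = 0.6931 / 0.011929 ≈ 58.10.
≈ 58 years.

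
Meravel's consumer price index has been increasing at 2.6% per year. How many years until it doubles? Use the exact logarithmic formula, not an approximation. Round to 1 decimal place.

t = ln(2) / ln(1 + 0.026) = 0.6931 / 0.025668 ≈ 27.00.

27.0 years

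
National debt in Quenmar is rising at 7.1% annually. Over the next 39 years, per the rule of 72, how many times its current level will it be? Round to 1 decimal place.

about 14.4 times

Doubles every ≈ 10.14 years (72/7.1).
39 years is 3.85 doublings; 2^3.85 ≈ 14.4×.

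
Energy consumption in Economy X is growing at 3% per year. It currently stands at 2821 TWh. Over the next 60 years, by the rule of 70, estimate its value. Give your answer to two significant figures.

around 17000 TWh

Doubling time ≈ 70/3 = 23.33 years.
60 years is 60/23.33 ≈ 2.57 doublings, a factor of 2^2.57 ≈ 5.94.
2821 × 5.94 ≈ 17000 TWh.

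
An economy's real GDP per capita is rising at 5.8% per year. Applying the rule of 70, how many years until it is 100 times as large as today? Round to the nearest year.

One doubling takes 70/5.8 = 12.07 years.
Reaching 100× takes log₂(100) ≈ 6.64 doublings.
6.64 × 12.07 ≈ 80 years.

≈ 80 years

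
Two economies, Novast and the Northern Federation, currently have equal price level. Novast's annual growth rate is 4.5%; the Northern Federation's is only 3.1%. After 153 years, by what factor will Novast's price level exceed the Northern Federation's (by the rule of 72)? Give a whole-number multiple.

Novast pulls ahead at 1.4 pp per year, so the ratio doubles every 72/1.4 ≈ 51.43 years.
In 153 years that's 2.97 doublings: 2^2.97 ≈ 8.

around 8 times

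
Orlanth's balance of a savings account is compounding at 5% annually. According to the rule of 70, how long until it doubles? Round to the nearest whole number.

about 14 years

At 5%, doubling takes about 70/5 = 14.00 years.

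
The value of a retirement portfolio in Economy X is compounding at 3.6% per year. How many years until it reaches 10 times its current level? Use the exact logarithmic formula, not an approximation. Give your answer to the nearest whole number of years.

t = ln(10) / ln(1 + 0.036) = 2.3026 / 0.035367 ≈ 65.11.
≈ 65 years.

65 years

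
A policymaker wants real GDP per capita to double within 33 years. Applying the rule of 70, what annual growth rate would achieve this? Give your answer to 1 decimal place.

approximately 2.1% a year

70 / 33 ≈ 2.12, so about 2.1% a year.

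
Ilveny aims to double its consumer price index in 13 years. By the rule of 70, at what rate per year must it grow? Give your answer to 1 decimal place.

70 / 13 ≈ 5.38, so about 5.4% per year.

≈ 5.4% per year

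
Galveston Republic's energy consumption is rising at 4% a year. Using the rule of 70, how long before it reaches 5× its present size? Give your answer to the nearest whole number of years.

around 41 years

Doubling time ≈ 70/4 = 17.50 years.
5× is log₂ 5 ≈ 2.32 doublings, so ≈ 2.32 × 17.50 = 41 years.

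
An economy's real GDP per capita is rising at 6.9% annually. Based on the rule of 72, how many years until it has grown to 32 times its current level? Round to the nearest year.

Doubling time ≈ 72/6.9 = 10.43 years.
32 = 2^5, so 5 doublings → 52 years.

around 52 years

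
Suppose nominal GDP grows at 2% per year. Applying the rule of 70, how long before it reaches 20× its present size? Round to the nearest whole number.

One doubling takes 70/2 = 35.00 years.
Reaching 20× takes log₂(20) ≈ 4.32 doublings.
4.32 × 35.00 ≈ 151 years.

about 151 years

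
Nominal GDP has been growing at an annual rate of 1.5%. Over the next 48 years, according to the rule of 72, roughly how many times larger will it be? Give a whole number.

At 1.5% one doubling takes ≈ 48.00 years; 48 years is 1 of them, so ×2.

approximately 2 times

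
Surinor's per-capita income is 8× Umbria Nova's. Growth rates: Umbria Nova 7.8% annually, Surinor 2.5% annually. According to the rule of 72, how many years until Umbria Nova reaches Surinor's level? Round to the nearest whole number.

What matters is the difference: 5.3 pp.
Rule of 72 on the gap: the ratio halves every 72/5.3 ≈ 13.58 years.
An 8× gap closes after 3 halvings: 3 × 13.58 ≈ 41 years.

about 41 years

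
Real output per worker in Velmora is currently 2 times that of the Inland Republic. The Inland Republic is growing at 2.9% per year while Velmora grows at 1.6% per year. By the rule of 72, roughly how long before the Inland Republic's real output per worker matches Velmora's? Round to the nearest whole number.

What matters is the difference: 1.3 pp.
Rule of 72 on the gap: the ratio halves every 72/1.3 ≈ 55.38 years.
A 2 times gap closes after 1 halving: 1 × 55.38 ≈ 55 years.

approximately 55 years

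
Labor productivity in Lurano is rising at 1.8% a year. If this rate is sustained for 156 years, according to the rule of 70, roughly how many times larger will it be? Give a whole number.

Doubling time ≈ 70/1.8 = 38.89 years.
156/38.89 ≈ 4 doublings, so about 2^4 = 16×.

16 times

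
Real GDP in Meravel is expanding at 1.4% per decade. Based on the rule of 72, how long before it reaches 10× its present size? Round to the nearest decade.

approximately 171 decades

One doubling takes 72/1.4 = 51.43 decades.
Reaching 10× takes log₂(10) ≈ 3.32 doublings.
3.32 × 51.43 ≈ 171 decades.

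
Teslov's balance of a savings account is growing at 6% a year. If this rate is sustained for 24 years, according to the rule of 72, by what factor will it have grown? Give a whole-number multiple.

≈ 4 times

At 6% one doubling takes ≈ 12.00 years; 24 years is 2 of them, so ×4.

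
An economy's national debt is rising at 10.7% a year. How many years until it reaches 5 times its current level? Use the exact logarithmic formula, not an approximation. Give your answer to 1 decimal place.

15.8 years

t = ln(5) / ln(1 + 0.107) = 1.6094 / 0.101654 ≈ 15.83.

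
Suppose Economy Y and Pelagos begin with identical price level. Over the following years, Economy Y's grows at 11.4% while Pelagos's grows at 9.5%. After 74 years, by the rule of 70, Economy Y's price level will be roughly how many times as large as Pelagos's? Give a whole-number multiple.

about 4 times

Economy Y pulls ahead at 1.9 pp per year, so the ratio doubles every 70/1.9 ≈ 36.84 years.
In 74 years that's 2.01 doublings: 2^2.01 ≈ 4.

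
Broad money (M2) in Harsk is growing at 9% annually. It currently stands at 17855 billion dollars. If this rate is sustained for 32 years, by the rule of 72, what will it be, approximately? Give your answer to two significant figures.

290000 billion dollars

It doubles every 72/9 ≈ 8.00 years, so 32 years is 4.00 doublings.
2^4.00 ≈ 16.00; 17855 × 16.00 ≈ 290000 billion dollars.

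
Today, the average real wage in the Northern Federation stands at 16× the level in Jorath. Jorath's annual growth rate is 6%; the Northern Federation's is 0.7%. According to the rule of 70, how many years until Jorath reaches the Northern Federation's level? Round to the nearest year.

around 53 years

What matters is the difference: 5.3 pp.
Rule of 70 on the gap: the ratio halves every 70/5.3 ≈ 13.21 years.
A 16× gap closes after 4 halvings: 4 × 13.21 ≈ 53 years.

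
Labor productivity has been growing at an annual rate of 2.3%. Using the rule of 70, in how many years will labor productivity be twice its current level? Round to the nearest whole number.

At 2.3%, doubling takes about 70/2.3 = 30.43 years.

about 30 years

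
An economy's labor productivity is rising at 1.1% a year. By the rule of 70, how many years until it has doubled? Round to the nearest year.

approximately 64 years

70/1.1 ≈ 63.64, so it doubles roughly every 64 years.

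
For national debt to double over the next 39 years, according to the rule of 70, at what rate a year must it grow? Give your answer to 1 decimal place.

70 / 39 ≈ 1.79, so about 1.8% a year.

about 1.8%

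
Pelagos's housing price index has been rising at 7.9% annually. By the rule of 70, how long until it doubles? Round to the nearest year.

≈ 9 years

70/7.9 ≈ 8.86, so it doubles roughly every 9 years.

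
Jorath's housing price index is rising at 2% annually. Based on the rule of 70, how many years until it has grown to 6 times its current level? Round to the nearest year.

around 90 years

One doubling takes 70/2 = 35.00 years.
Reaching 6× takes log₂(6) ≈ 2.58 doublings.
2.58 × 35.00 ≈ 90 years.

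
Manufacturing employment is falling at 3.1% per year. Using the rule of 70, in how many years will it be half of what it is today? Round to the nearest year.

roughly 23 years

The rule works in reverse for decay: 70/3.1 ≈ 22.58 years to halve.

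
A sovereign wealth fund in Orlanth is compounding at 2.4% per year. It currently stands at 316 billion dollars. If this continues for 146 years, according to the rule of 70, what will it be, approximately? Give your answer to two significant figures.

Doubling time ≈ 70/2.4 = 29.17 years.
146 years is 146/29.17 ≈ 5.01 doublings, a factor of 2^5.01 ≈ 32.22.
316 × 32.22 ≈ 10000 billion dollars.

about 10000 billion dollars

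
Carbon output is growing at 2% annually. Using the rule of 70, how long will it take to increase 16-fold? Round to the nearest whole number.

140 years

At 2% it doubles every 70/2 ≈ 35.00 years.
Getting to 16× needs 4 doublings: 4 × 35.00 ≈ 140 years.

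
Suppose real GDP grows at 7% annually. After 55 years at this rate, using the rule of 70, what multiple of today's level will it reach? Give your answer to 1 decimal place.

Doubles every ≈ 10.00 years (70/7).
55 years is 5.50 doublings; 2^5.50 ≈ 45.3×.

about 45.3 times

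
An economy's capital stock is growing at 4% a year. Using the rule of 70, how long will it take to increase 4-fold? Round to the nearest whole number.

At 4% it doubles every 70/4 ≈ 17.50 years.
Getting to 4× needs 2 doublings: 2 × 17.50 ≈ 35 years.

≈ 35 years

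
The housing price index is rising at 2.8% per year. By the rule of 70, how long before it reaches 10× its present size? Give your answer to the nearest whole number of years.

At 2.8% it doubles every 70/2.8 ≈ 25.00 years.
10× is log₂ 10 ≈ 3.32 doublings, so ≈ 3.32 × 25.00 = 83 years.

≈ 83 years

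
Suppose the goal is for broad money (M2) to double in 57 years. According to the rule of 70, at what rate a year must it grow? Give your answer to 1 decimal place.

roughly 1.2% a year

70 / 57 ≈ 1.23, so about 1.2% a year.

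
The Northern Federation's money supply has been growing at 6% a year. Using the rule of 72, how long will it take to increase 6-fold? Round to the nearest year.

about 31 years

Doubling time ≈ 72/6 = 12.00 years.
6× is log₂ 6 ≈ 2.58 doublings, so ≈ 2.58 × 12.00 = 31 years.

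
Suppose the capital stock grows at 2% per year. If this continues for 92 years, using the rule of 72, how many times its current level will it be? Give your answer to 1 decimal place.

5.9 times

Doubles every ≈ 36.00 years (72/2).
92 years is 2.56 doublings; 2^2.56 ≈ 5.9×.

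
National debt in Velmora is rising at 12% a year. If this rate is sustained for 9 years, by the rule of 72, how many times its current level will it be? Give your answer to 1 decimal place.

about 2.8 times

Doubles every ≈ 6.00 years (72/12).
9 years is 1.50 doublings; 2^1.50 ≈ 2.8×.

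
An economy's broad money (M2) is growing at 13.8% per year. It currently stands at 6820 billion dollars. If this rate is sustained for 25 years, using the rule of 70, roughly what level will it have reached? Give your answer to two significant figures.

It doubles every 70/13.8 ≈ 5.07 years, so 25 years is 4.93 doublings.
2^4.93 ≈ 30.48; 6820 × 30.48 ≈ 210000 billion dollars.

≈ 210000 billion dollars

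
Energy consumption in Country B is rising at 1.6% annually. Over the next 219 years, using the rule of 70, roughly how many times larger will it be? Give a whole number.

Doubling time ≈ 70/1.6 = 43.75 years.
219/43.75 ≈ 5 doublings, so about 2^5 = 32×.

about 32 times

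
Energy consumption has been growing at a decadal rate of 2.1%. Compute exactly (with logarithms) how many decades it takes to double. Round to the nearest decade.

t = ln(2) / ln(1 + 0.021) = 0.6931 / 0.020783 ≈ 33.35.
≈ 33 decades.

33 decades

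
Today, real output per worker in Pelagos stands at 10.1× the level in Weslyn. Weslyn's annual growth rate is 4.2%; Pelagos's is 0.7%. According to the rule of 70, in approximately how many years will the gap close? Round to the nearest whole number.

roughly 67 years

What matters is the difference: 3.5 pp.
Rule of 70 on the gap: the ratio halves every 70/3.5 ≈ 20.00 years.
A 10.1× gap takes log₂(10.1) ≈ 3.34 halvings to close: 3.34 × 20.00 ≈ 67 years.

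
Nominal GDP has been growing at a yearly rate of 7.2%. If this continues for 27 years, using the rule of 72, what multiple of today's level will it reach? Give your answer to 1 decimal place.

Doubles every ≈ 10.00 years (72/7.2).
27 years is 2.70 doublings; 2^2.70 ≈ 6.5×.

around 6.5 times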